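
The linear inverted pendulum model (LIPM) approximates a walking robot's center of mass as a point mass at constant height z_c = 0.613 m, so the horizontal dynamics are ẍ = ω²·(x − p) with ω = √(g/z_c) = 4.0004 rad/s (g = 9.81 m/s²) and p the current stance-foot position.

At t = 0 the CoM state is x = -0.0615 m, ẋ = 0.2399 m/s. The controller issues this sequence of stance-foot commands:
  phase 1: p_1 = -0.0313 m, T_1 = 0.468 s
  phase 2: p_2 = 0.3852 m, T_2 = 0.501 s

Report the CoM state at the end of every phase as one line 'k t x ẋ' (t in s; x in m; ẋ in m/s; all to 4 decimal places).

1 0.4680 0.0586 0.4149
2 0.9690 -0.4709 -3.1926

phase 1: p=-0.0313, T=0.468, ωT=1.872187, cosh=3.328145, sinh=3.174358; start (x,ẋ)=(-0.061500, 0.239900) → end (x,ẋ)=(0.058553, 0.414921)
phase 2: p=0.3852, T=0.501, ωT=2.004200, cosh=3.777463, sinh=3.642695; start (x,ẋ)=(0.058553, 0.414921) → end (x,ẋ)=(-0.470877, -3.192627)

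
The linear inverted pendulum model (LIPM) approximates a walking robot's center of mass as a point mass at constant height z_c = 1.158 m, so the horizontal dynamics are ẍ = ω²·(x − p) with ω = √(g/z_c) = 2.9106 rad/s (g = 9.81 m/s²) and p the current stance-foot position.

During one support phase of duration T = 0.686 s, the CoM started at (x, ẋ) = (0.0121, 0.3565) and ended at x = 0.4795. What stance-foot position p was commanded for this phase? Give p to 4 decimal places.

p = 0.0031

ωT = 2.9106·0.686 = 1.996672; cosh(ωT) = 3.750145, sinh(ωT) = 3.614358
x(T) = p + (x₀−p)·cosh(ωT) + (ẋ₀/ω)·sinh(ωT) ⇒ p·(1 − cosh) = x(T) − x₀·cosh − (ẋ₀/ω)·sinh
numerator   = 0.4795 − (0.0121)·3.750145 − (0.3565/2.9106)·3.614358 = -0.008575
denominator = 1 − 3.750145 = -2.750145
p = -0.008575 / -2.750145 = 0.0031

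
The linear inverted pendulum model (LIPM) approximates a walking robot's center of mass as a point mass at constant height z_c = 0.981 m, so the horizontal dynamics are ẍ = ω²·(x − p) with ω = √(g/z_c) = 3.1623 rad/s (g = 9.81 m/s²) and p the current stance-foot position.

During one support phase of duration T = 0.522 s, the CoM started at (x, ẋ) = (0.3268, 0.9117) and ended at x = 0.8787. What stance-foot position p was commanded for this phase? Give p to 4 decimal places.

p = 0.4276

ωT = 3.1623·0.522 = 1.650721; cosh(ωT) = 2.701322, sinh(ωT) = 2.509411
x(T) = p + (x₀−p)·cosh(ωT) + (ẋ₀/ω)·sinh(ωT) ⇒ p·(1 − cosh) = x(T) − x₀·cosh − (ẋ₀/ω)·sinh
numerator   = 0.8787 − (0.3268)·2.701322 − (0.9117/3.1623)·2.509411 = -0.727562
denominator = 1 − 2.701322 = -1.701322
p = -0.727562 / -1.701322 = 0.4276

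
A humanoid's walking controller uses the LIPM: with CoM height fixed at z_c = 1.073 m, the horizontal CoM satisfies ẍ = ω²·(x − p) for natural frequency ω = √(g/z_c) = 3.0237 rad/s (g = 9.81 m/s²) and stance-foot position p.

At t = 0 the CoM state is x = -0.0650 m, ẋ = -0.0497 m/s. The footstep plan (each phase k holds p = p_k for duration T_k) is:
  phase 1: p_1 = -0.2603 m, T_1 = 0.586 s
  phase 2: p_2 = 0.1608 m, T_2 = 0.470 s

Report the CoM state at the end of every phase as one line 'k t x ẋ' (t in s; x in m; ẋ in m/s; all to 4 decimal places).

phase 1: p=-0.2603, T=0.586, ωT=1.771888, cosh=3.025980, sinh=2.855969; start (x,ẋ)=(-0.065000, -0.049700) → end (x,ẋ)=(0.283731, 1.536140)
phase 2: p=0.1608, T=0.470, ωT=1.421139, cosh=2.191637, sinh=1.950198; start (x,ẋ)=(0.283731, 1.536140) → end (x,ẋ)=(1.420985, 4.091562)

1 0.5860 0.2837 1.5361
2 1.0560 1.4210 4.0916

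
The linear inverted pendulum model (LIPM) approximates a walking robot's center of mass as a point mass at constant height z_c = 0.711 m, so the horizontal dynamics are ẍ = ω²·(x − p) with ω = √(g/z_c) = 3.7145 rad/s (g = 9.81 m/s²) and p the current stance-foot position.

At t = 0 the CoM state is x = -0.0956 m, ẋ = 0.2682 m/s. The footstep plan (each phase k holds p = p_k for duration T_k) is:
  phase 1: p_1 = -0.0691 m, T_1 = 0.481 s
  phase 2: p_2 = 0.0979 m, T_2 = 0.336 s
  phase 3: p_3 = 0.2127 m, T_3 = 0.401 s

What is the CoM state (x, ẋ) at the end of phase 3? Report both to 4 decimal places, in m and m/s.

x = 0.7568, ẋ = 2.1612

phase 1: p=-0.0691, T=0.481, ωT=1.786674, cosh=3.068542, sinh=2.901026; start (x,ẋ)=(-0.095600, 0.268200) → end (x,ẋ)=(0.059048, 0.537423)
phase 2: p=0.0979, T=0.336, ωT=1.248072, cosh=1.885339, sinh=1.598281; start (x,ẋ)=(0.059048, 0.537423) → end (x,ẋ)=(0.255894, 0.782566)
phase 3: p=0.2127, T=0.401, ωT=1.489515, cosh=2.330212, sinh=2.104730; start (x,ẋ)=(0.255894, 0.782566) → end (x,ẋ)=(0.756773, 2.161235)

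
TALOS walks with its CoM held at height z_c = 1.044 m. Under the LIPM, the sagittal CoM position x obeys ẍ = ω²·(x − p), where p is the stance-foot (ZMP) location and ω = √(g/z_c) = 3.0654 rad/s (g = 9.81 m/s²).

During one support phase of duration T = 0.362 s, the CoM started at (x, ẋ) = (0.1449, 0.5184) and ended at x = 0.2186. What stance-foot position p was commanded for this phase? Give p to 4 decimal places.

p = 0.3722

ωT = 3.0654·0.362 = 1.109675; cosh(ωT) = 1.681519, sinh(ωT) = 1.351853
x(T) = p + (x₀−p)·cosh(ωT) + (ẋ₀/ω)·sinh(ωT) ⇒ p·(1 − cosh) = x(T) − x₀·cosh − (ẋ₀/ω)·sinh
numerator   = 0.2186 − (0.1449)·1.681519 − (0.5184/3.0654)·1.351853 = -0.253668
denominator = 1 − 1.681519 = -0.681519
p = -0.253668 / -0.681519 = 0.3722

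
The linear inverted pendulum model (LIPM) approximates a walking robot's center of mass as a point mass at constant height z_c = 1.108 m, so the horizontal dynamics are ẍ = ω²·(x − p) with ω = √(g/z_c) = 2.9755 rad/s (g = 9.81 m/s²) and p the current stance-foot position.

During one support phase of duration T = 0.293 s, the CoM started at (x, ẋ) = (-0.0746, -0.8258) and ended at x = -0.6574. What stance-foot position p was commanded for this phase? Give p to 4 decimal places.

p = 0.6889

ωT = 2.9755·0.293 = 0.871821; cosh(ωT) = 1.404726, sinh(ωT) = 0.986537
x(T) = p + (x₀−p)·cosh(ωT) + (ẋ₀/ω)·sinh(ωT) ⇒ p·(1 − cosh) = x(T) − x₀·cosh − (ẋ₀/ω)·sinh
numerator   = -0.6574 − (-0.0746)·1.404726 − (-0.8258/2.9755)·0.986537 = -0.278811
denominator = 1 − 1.404726 = -0.404726
p = -0.278811 / -0.404726 = 0.6889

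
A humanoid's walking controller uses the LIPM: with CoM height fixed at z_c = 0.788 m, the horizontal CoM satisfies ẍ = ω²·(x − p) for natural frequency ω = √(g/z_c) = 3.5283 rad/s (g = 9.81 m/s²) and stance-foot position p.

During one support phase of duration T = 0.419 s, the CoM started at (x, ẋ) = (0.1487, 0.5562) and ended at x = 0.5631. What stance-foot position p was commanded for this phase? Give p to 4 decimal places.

ωT = 3.5283·0.419 = 1.478358; cosh(ωT) = 2.306874, sinh(ωT) = 2.078863
x(T) = p + (x₀−p)·cosh(ωT) + (ẋ₀/ω)·sinh(ωT) ⇒ p·(1 − cosh) = x(T) − x₀·cosh − (ẋ₀/ω)·sinh
numerator   = 0.5631 − (0.1487)·2.306874 − (0.5562/3.5283)·2.078863 = -0.107643
denominator = 1 − 2.306874 = -1.306874
p = -0.107643 / -1.306874 = 0.0824

p = 0.0824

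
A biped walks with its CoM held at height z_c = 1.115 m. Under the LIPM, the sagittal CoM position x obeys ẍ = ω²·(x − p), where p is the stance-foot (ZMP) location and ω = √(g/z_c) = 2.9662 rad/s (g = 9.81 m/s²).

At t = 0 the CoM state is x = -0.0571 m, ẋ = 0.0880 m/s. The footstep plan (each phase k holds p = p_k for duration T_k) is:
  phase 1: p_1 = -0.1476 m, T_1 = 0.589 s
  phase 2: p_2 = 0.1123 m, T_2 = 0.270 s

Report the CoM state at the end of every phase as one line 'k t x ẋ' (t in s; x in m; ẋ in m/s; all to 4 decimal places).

phase 1: p=-0.1476, T=0.589, ωT=1.747092, cosh=2.956086, sinh=2.781806; start (x,ẋ)=(-0.057100, 0.088000) → end (x,ẋ)=(0.202455, 1.006887)
phase 2: p=0.1123, T=0.270, ωT=0.800874, cosh=1.338212, sinh=0.889275; start (x,ẋ)=(0.202455, 1.006887) → end (x,ẋ)=(0.534814, 1.585236)

1 0.5890 0.2025 1.0069
2 0.8590 0.5348 1.5852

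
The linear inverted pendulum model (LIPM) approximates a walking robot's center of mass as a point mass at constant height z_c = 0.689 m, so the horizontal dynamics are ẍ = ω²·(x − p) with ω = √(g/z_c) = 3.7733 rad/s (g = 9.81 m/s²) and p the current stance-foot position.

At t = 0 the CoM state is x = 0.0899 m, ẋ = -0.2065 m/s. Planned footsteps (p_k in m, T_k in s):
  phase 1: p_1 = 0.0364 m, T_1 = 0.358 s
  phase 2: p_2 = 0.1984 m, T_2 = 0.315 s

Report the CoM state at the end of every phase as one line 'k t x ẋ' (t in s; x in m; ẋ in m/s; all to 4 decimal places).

1 0.3580 0.0480 -0.0618
2 0.6730 -0.0957 -0.9556

phase 1: p=0.0364, T=0.358, ωT=1.350841, cosh=2.059847, sinh=1.800825; start (x,ẋ)=(0.089900, -0.206500) → end (x,ẋ)=(0.048049, -0.061823)
phase 2: p=0.1984, T=0.315, ωT=1.188589, cosh=1.793549, sinh=1.488899; start (x,ẋ)=(0.048049, -0.061823) → end (x,ẋ)=(-0.095657, -0.955565)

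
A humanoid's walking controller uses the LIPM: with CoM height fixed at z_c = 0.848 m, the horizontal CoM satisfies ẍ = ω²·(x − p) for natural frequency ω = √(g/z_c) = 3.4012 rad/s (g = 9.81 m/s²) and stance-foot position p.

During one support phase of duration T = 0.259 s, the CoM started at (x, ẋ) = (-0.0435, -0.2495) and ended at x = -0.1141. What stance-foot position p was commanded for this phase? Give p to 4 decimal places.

p = -0.0500

ωT = 3.4012·0.259 = 0.880911; cosh(ωT) = 1.413751, sinh(ωT) = 0.999346
x(T) = p + (x₀−p)·cosh(ωT) + (ẋ₀/ω)·sinh(ωT) ⇒ p·(1 − cosh) = x(T) − x₀·cosh − (ẋ₀/ω)·sinh
numerator   = -0.1141 − (-0.0435)·1.413751 − (-0.2495/3.4012)·0.999346 = 0.020707
denominator = 1 − 1.413751 = -0.413751
p = 0.020707 / -0.413751 = -0.0500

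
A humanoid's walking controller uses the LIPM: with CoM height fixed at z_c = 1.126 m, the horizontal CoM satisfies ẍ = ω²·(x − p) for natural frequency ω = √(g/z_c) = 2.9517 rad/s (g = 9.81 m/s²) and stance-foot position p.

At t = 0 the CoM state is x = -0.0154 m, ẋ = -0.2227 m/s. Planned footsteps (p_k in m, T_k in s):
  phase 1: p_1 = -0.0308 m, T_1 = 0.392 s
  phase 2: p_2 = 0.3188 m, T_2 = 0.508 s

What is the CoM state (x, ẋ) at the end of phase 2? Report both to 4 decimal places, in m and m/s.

phase 1: p=-0.0308, T=0.392, ωT=1.157066, cosh=1.747498, sinh=1.433091; start (x,ẋ)=(-0.015400, -0.222700) → end (x,ẋ)=(-0.112012, -0.324025)
phase 2: p=0.3188, T=0.508, ωT=1.499464, cosh=2.351268, sinh=2.128018; start (x,ẋ)=(-0.112012, -0.324025) → end (x,ẋ)=(-0.927760, -3.467919)

x = -0.9278, ẋ = -3.4679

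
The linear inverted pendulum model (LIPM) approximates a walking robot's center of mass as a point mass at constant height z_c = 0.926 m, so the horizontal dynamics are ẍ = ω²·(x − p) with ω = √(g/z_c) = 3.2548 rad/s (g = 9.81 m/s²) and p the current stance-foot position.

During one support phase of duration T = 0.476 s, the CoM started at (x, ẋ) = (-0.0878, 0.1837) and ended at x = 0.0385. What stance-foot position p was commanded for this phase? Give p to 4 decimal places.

ωT = 3.2548·0.476 = 1.549285; cosh(ωT) = 2.460251, sinh(ωT) = 2.247851
x(T) = p + (x₀−p)·cosh(ωT) + (ẋ₀/ω)·sinh(ωT) ⇒ p·(1 − cosh) = x(T) − x₀·cosh − (ẋ₀/ω)·sinh
numerator   = 0.0385 − (-0.0878)·2.460251 − (0.1837/3.2548)·2.247851 = 0.127642
denominator = 1 − 2.460251 = -1.460251
p = 0.127642 / -1.460251 = -0.0874

p = -0.0874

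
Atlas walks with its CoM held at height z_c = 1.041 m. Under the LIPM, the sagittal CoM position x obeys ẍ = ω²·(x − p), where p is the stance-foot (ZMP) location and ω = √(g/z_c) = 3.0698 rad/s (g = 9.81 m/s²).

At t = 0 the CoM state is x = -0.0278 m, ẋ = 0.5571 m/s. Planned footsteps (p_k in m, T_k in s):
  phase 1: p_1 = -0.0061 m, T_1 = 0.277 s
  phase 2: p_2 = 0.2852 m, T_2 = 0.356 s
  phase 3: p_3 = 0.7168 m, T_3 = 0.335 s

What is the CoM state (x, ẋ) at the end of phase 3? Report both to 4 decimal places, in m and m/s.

x = 0.3582, ẋ = -0.4880

phase 1: p=-0.0061, T=0.277, ωT=0.850335, cosh=1.383851, sinh=0.956579; start (x,ẋ)=(-0.027800, 0.557100) → end (x,ẋ)=(0.137468, 0.707221)
phase 2: p=0.2852, T=0.356, ωT=1.092849, cosh=1.659010, sinh=1.323750; start (x,ẋ)=(0.137468, 0.707221) → end (x,ẋ)=(0.345077, 0.572957)
phase 3: p=0.7168, T=0.335, ωT=1.028383, cosh=1.577062, sinh=1.219478; start (x,ẋ)=(0.345077, 0.572957) → end (x,ẋ)=(0.358177, -0.487976)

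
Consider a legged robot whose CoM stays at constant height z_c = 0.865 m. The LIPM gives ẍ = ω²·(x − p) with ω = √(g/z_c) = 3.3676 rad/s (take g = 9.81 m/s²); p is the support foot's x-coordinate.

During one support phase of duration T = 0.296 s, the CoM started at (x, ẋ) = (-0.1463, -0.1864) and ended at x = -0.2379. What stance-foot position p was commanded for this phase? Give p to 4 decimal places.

p = -0.0966

ωT = 3.3676·0.296 = 0.996810; cosh(ωT) = 1.539339, sinh(ωT) = 1.170284
x(T) = p + (x₀−p)·cosh(ωT) + (ẋ₀/ω)·sinh(ωT) ⇒ p·(1 − cosh) = x(T) − x₀·cosh − (ẋ₀/ω)·sinh
numerator   = -0.2379 − (-0.1463)·1.539339 − (-0.1864/3.3676)·1.170284 = 0.052082
denominator = 1 − 1.539339 = -0.539339
p = 0.052082 / -0.539339 = -0.0966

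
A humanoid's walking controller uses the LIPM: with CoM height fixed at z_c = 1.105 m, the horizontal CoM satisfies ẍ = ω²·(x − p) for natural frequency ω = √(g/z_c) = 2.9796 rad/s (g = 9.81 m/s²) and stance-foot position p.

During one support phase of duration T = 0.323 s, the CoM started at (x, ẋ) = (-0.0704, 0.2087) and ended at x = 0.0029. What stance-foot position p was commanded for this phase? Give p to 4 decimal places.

p = -0.0604

ωT = 2.9796·0.323 = 0.962411; cosh(ωT) = 1.499986, sinh(ωT) = 1.118015
x(T) = p + (x₀−p)·cosh(ωT) + (ẋ₀/ω)·sinh(ωT) ⇒ p·(1 − cosh) = x(T) − x₀·cosh − (ẋ₀/ω)·sinh
numerator   = 0.0029 − (-0.0704)·1.499986 − (0.2087/2.9796)·1.118015 = 0.030190
denominator = 1 − 1.499986 = -0.499986
p = 0.030190 / -0.499986 = -0.0604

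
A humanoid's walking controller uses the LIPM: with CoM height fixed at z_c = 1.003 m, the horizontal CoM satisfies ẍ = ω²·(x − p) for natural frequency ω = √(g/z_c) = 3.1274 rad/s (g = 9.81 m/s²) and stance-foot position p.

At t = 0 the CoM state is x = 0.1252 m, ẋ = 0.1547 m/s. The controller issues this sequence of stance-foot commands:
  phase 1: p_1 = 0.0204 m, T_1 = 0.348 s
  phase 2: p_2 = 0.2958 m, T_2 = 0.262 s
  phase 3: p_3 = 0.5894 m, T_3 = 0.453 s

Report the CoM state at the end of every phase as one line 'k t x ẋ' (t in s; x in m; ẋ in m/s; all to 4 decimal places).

1 0.3480 0.2588 0.6871
2 0.6100 0.4465 0.8251
3 1.0630 0.7893 0.9337

phase 1: p=0.0204, T=0.348, ωT=1.088335, cosh=1.653052, sinh=1.316275; start (x,ẋ)=(0.125200, 0.154700) → end (x,ẋ)=(0.258751, 0.687138)
phase 2: p=0.2958, T=0.262, ωT=0.819379, cosh=1.354898, sinh=0.914192; start (x,ẋ)=(0.258751, 0.687138) → end (x,ẋ)=(0.446464, 0.825076)
phase 3: p=0.5894, T=0.453, ωT=1.416712, cosh=2.183025, sinh=1.940515; start (x,ẋ)=(0.446464, 0.825076) → end (x,ẋ)=(0.789318, 0.933718)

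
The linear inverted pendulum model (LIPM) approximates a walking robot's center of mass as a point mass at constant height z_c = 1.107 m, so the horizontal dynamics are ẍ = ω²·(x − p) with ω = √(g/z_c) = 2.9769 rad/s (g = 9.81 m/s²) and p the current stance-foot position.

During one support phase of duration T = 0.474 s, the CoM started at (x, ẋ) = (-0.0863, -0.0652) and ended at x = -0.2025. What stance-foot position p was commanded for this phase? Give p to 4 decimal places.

p = -0.0232

ωT = 2.9769·0.474 = 1.411051; cosh(ωT) = 2.172074, sinh(ωT) = 1.928187
x(T) = p + (x₀−p)·cosh(ωT) + (ẋ₀/ω)·sinh(ωT) ⇒ p·(1 − cosh) = x(T) − x₀·cosh − (ẋ₀/ω)·sinh
numerator   = -0.2025 − (-0.0863)·2.172074 − (-0.0652/2.9769)·1.928187 = 0.027181
denominator = 1 − 2.172074 = -1.172074
p = 0.027181 / -1.172074 = -0.0232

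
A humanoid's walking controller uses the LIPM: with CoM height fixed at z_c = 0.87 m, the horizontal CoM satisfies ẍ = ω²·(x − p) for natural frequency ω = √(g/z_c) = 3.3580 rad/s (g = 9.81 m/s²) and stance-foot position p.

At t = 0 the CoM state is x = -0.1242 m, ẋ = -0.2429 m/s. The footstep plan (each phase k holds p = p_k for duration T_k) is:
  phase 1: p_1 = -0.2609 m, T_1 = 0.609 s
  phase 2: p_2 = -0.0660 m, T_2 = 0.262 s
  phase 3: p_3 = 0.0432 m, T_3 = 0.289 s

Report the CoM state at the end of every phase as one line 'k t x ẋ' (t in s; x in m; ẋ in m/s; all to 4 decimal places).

1 0.6090 0.0014 0.7899
2 0.8710 0.2639 1.3416
3 1.1600 0.8277 2.8619

phase 1: p=-0.2609, T=0.609, ωT=2.045022, cosh=3.929353, sinh=3.799976; start (x,ẋ)=(-0.124200, -0.242900) → end (x,ẋ)=(0.001372, 0.789896)
phase 2: p=-0.0660, T=0.262, ωT=0.879796, cosh=1.412638, sinh=0.997770; start (x,ẋ)=(0.001372, 0.789896) → end (x,ẋ)=(0.263876, 1.341568)
phase 3: p=0.0432, T=0.289, ωT=0.970462, cosh=1.509036, sinh=1.130128; start (x,ẋ)=(0.263876, 1.341568) → end (x,ẋ)=(0.827710, 2.861934)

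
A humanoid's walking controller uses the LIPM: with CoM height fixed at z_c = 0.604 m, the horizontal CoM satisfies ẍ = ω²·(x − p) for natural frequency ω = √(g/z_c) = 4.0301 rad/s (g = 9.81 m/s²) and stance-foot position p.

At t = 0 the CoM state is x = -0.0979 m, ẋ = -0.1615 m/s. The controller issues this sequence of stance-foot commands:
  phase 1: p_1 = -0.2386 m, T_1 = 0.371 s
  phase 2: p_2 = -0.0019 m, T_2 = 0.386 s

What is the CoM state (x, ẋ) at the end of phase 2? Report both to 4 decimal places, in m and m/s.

phase 1: p=-0.2386, T=0.371, ωT=1.495167, cosh=2.342146, sinh=2.117935; start (x,ẋ)=(-0.097900, -0.161500) → end (x,ẋ)=(0.006067, 0.822687)
phase 2: p=-0.0019, T=0.386, ωT=1.555619, cosh=2.474538, sinh=2.263479; start (x,ẋ)=(0.006067, 0.822687) → end (x,ẋ)=(0.479871, 2.108446)

x = 0.4799, ẋ = 2.1084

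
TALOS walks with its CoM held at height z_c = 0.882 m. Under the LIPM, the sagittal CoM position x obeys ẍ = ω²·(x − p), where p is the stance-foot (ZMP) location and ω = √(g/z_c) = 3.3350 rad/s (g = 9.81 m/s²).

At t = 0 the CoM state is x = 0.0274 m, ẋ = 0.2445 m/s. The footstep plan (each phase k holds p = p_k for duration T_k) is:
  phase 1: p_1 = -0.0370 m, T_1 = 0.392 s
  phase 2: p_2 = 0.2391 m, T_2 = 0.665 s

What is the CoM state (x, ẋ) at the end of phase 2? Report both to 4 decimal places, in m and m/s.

x = 1.2939, ẋ = 3.6187

phase 1: p=-0.0370, T=0.392, ωT=1.307320, cosh=1.983399, sinh=1.712855; start (x,ẋ)=(0.027400, 0.244500) → end (x,ẋ)=(0.216306, 0.852818)
phase 2: p=0.2391, T=0.665, ωT=2.217775, cosh=4.647859, sinh=4.539008; start (x,ẋ)=(0.216306, 0.852818) → end (x,ẋ)=(1.293861, 3.618732)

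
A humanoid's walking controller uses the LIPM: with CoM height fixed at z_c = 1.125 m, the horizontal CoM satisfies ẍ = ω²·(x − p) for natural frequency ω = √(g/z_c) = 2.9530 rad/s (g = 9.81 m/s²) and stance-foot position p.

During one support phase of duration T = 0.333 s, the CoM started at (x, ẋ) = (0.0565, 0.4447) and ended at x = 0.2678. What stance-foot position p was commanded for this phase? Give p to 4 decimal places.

p = -0.0164

ωT = 2.9530·0.333 = 0.983349; cosh(ωT) = 1.523725, sinh(ωT) = 1.149669
x(T) = p + (x₀−p)·cosh(ωT) + (ẋ₀/ω)·sinh(ωT) ⇒ p·(1 − cosh) = x(T) − x₀·cosh − (ẋ₀/ω)·sinh
numerator   = 0.2678 − (0.0565)·1.523725 − (0.4447/2.9530)·1.149669 = 0.008578
denominator = 1 − 1.523725 = -0.523725
p = 0.008578 / -0.523725 = -0.0164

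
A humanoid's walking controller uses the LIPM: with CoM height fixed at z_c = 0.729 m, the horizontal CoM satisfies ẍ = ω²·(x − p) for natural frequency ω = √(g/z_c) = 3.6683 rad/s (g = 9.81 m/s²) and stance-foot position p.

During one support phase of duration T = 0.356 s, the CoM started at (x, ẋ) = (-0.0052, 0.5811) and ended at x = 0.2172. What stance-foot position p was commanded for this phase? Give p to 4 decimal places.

p = 0.0442

ωT = 3.6683·0.356 = 1.305915; cosh(ωT) = 1.980994, sinh(ωT) = 1.710070
x(T) = p + (x₀−p)·cosh(ωT) + (ẋ₀/ω)·sinh(ωT) ⇒ p·(1 − cosh) = x(T) − x₀·cosh − (ẋ₀/ω)·sinh
numerator   = 0.2172 − (-0.0052)·1.980994 − (0.5811/3.6683)·1.710070 = -0.043393
denominator = 1 − 1.980994 = -0.980994
p = -0.043393 / -0.980994 = 0.0442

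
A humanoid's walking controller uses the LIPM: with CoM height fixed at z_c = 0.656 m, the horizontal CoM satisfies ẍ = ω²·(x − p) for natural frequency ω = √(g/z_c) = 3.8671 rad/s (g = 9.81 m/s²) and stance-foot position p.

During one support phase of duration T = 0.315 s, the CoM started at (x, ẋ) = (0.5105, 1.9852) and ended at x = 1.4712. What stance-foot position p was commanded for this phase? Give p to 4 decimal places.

p = 0.3091

ωT = 3.8671·0.315 = 1.218137; cosh(ωT) = 1.838331, sinh(ωT) = 1.542550
x(T) = p + (x₀−p)·cosh(ωT) + (ẋ₀/ω)·sinh(ωT) ⇒ p·(1 − cosh) = x(T) − x₀·cosh − (ẋ₀/ω)·sinh
numerator   = 1.4712 − (0.5105)·1.838331 − (1.9852/3.8671)·1.542550 = -0.259146
denominator = 1 − 1.838331 = -0.838331
p = -0.259146 / -0.838331 = 0.3091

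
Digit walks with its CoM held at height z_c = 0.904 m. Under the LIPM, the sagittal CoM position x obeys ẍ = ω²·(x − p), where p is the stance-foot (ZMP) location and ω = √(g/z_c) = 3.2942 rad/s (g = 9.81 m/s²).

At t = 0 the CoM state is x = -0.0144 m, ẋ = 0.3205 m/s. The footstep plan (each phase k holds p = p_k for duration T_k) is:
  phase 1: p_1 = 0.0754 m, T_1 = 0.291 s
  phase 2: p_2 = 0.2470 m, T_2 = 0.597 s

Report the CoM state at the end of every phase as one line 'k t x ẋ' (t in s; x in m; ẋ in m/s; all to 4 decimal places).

phase 1: p=0.0754, T=0.291, ωT=0.958612, cosh=1.495750, sinh=1.112325; start (x,ẋ)=(-0.014400, 0.320500) → end (x,ẋ)=(0.049302, 0.150341)
phase 2: p=0.2470, T=0.597, ωT=1.966637, cosh=3.643266, sinh=3.503339; start (x,ẋ)=(0.049302, 0.150341) → end (x,ẋ)=(-0.313380, -1.733839)

1 0.2910 0.0493 0.1503
2 0.8880 -0.3134 -1.7338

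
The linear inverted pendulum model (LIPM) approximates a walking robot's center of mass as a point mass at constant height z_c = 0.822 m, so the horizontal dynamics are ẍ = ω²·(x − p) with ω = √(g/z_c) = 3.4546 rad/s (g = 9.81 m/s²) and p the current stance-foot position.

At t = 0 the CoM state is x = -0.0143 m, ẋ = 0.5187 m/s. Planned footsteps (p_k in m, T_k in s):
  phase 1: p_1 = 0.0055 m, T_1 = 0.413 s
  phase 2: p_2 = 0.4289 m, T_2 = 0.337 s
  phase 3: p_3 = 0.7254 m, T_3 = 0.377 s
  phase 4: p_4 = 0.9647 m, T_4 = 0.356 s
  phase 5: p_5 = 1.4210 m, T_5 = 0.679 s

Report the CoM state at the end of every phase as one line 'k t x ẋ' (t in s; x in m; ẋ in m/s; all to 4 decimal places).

phase 1: p=0.0055, T=0.413, ωT=1.426750, cosh=2.202614, sinh=1.962526; start (x,ẋ)=(-0.014300, 0.518700) → end (x,ẋ)=(0.256557, 1.008257)
phase 2: p=0.4289, T=0.337, ωT=1.164200, cosh=1.757766, sinh=1.445594; start (x,ẋ)=(0.256557, 1.008257) → end (x,ẋ)=(0.547871, 0.911607)
phase 3: p=0.7254, T=0.377, ωT=1.302384, cosh=1.974969, sinh=1.703086; start (x,ẋ)=(0.547871, 0.911607) → end (x,ẋ)=(0.824200, 0.755907)
phase 4: p=0.9647, T=0.356, ωT=1.229838, cosh=1.856507, sinh=1.564167; start (x,ẋ)=(0.824200, 0.755907) → end (x,ẋ)=(1.046118, 0.644141)
phase 5: p=1.4210, T=0.679, ωT=2.345673, cosh=5.268042, sinh=5.172259; start (x,ẋ)=(1.046118, 0.644141) → end (x,ẋ)=(0.410519, -3.305065)

1 0.4130 0.2566 1.0083
2 0.7500 0.5479 0.9116
3 1.1270 0.8242 0.7559
4 1.4830 1.0461 0.6441
5 2.1620 0.4105 -3.3051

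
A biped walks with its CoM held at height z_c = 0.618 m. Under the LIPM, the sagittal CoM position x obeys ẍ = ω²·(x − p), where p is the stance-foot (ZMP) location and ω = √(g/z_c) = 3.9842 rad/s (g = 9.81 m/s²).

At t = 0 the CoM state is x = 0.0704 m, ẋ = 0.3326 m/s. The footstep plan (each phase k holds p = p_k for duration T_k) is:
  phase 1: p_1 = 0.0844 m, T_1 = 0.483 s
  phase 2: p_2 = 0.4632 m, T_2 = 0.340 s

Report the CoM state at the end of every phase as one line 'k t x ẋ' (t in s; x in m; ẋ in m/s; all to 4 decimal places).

1 0.4830 0.3153 0.9766
2 0.8230 0.6008 0.9524

phase 1: p=0.0844, T=0.483, ωT=1.924369, cosh=3.498395, sinh=3.352427; start (x,ẋ)=(0.070400, 0.332600) → end (x,ẋ)=(0.315282, 0.976572)
phase 2: p=0.4632, T=0.340, ωT=1.354628, cosh=2.066681, sinh=1.808638; start (x,ẋ)=(0.315282, 0.976572) → end (x,ẋ)=(0.600818, 0.952371)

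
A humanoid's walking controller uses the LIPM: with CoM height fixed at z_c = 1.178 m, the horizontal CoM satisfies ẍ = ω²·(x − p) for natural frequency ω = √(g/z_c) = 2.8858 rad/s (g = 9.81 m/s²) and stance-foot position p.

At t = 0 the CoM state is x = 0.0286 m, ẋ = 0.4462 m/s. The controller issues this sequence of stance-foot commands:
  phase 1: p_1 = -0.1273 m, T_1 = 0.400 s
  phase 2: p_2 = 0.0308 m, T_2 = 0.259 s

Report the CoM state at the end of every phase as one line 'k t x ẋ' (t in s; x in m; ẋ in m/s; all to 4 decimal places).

phase 1: p=-0.1273, T=0.400, ωT=1.154320, cosh=1.743569, sinh=1.428297; start (x,ẋ)=(0.028600, 0.446200) → end (x,ẋ)=(0.365364, 1.420566)
phase 2: p=0.0308, T=0.259, ωT=0.747422, cosh=1.292568, sinh=0.818982; start (x,ẋ)=(0.365364, 1.420566) → end (x,ẋ)=(0.866400, 2.626893)

1 0.4000 0.3654 1.4206
2 0.6590 0.8664 2.6269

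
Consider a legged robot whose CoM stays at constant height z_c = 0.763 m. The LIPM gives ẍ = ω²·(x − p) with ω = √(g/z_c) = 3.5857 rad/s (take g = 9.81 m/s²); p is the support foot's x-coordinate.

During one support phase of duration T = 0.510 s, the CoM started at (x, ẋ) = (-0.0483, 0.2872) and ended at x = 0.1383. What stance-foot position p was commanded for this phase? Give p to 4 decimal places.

p = -0.0226

ωT = 3.5857·0.510 = 1.828707; cosh(ωT) = 3.193226, sinh(ωT) = 3.032605
x(T) = p + (x₀−p)·cosh(ωT) + (ẋ₀/ω)·sinh(ωT) ⇒ p·(1 − cosh) = x(T) − x₀·cosh − (ẋ₀/ω)·sinh
numerator   = 0.1383 − (-0.0483)·3.193226 − (0.2872/3.5857)·3.032605 = 0.049633
denominator = 1 − 3.193226 = -2.193226
p = 0.049633 / -2.193226 = -0.0226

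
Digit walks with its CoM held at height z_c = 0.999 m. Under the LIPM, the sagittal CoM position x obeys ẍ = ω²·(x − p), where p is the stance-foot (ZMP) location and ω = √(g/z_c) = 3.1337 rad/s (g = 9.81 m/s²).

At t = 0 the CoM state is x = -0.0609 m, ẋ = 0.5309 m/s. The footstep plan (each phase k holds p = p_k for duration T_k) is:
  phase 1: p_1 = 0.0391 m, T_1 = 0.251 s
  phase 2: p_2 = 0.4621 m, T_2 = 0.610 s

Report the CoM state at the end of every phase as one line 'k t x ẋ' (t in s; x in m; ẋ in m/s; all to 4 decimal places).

phase 1: p=0.0391, T=0.251, ωT=0.786559, cosh=1.325618, sinh=0.870209; start (x,ẋ)=(-0.060900, 0.530900) → end (x,ẋ)=(0.053966, 0.431073)
phase 2: p=0.4621, T=0.610, ωT=1.911557, cosh=3.455731, sinh=3.307881; start (x,ẋ)=(0.053966, 0.431073) → end (x,ẋ)=(-0.493268, -2.741008)

1 0.2510 0.0540 0.4311
2 0.8610 -0.4933 -2.7410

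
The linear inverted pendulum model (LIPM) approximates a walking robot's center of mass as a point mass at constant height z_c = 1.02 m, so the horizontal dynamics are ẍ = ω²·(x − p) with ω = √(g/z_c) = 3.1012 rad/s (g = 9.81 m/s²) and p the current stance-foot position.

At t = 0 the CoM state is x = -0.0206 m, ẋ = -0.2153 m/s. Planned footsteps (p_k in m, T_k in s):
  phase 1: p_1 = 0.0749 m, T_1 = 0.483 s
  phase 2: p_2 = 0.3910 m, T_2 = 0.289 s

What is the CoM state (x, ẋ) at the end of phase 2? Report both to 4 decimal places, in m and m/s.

phase 1: p=0.0749, T=0.483, ωT=1.497880, cosh=2.347900, sinh=2.124296; start (x,ẋ)=(-0.020600, -0.215300) → end (x,ẋ)=(-0.296803, -1.134644)
phase 2: p=0.3910, T=0.289, ωT=0.896247, cosh=1.429244, sinh=1.021145; start (x,ẋ)=(-0.296803, -1.134644) → end (x,ẋ)=(-0.965647, -3.799801)

x = -0.9656, ẋ = -3.7998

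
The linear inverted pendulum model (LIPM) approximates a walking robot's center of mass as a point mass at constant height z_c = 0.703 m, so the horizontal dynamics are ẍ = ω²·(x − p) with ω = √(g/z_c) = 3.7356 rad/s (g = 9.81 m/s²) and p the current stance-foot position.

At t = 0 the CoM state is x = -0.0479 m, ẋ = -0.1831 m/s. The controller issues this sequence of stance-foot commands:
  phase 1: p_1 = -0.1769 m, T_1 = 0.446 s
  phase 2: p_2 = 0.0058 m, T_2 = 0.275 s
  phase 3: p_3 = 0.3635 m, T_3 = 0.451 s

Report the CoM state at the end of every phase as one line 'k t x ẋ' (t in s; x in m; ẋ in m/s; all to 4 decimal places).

phase 1: p=-0.1769, T=0.446, ωT=1.666078, cosh=2.740180, sinh=2.551193; start (x,ẋ)=(-0.047900, -0.183100) → end (x,ẋ)=(0.051537, 0.727673)
phase 2: p=0.0058, T=0.275, ωT=1.027290, cosh=1.575730, sinh=1.217755; start (x,ẋ)=(0.051537, 0.727673) → end (x,ẋ)=(0.315080, 1.354676)
phase 3: p=0.3635, T=0.451, ωT=1.684756, cosh=2.788311, sinh=2.602822; start (x,ẋ)=(0.315080, 1.354676) → end (x,ẋ)=(1.172377, 3.306470)

1 0.4460 0.0515 0.7277
2 0.7210 0.3151 1.3547
3 1.1720 1.1724 3.3065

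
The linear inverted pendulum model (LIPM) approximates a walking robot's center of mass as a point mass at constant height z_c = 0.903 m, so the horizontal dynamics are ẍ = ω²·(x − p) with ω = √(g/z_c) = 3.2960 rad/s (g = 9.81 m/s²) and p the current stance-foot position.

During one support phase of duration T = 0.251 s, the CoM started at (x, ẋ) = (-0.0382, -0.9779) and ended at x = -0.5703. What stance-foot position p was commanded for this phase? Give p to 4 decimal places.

ωT = 3.2960·0.251 = 0.827296; cosh(ωT) = 1.362178, sinh(ωT) = 0.924948
x(T) = p + (x₀−p)·cosh(ωT) + (ẋ₀/ω)·sinh(ωT) ⇒ p·(1 − cosh) = x(T) − x₀·cosh − (ẋ₀/ω)·sinh
numerator   = -0.5703 − (-0.0382)·1.362178 − (-0.9779/3.2960)·0.924948 = -0.243839
denominator = 1 − 1.362178 = -0.362178
p = -0.243839 / -0.362178 = 0.6733

p = 0.6733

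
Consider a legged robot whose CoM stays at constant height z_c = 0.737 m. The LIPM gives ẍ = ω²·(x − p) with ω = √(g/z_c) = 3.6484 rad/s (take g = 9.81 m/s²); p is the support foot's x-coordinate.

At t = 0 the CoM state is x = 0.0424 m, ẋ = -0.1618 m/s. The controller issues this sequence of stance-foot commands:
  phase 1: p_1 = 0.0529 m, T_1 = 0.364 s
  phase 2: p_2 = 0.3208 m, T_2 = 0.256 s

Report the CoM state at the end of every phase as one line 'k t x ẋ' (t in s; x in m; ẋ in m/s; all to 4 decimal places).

1 0.3640 -0.0461 -0.3939
2 0.6200 -0.3343 -2.0187

phase 1: p=0.0529, T=0.364, ωT=1.328018, cosh=2.019279, sinh=1.754277; start (x,ẋ)=(0.042400, -0.161800) → end (x,ẋ)=(-0.046101, -0.393922)
phase 2: p=0.3208, T=0.256, ωT=0.933990, cosh=1.468813, sinh=1.075830; start (x,ẋ)=(-0.046101, -0.393922) → end (x,ẋ)=(-0.334268, -2.018708)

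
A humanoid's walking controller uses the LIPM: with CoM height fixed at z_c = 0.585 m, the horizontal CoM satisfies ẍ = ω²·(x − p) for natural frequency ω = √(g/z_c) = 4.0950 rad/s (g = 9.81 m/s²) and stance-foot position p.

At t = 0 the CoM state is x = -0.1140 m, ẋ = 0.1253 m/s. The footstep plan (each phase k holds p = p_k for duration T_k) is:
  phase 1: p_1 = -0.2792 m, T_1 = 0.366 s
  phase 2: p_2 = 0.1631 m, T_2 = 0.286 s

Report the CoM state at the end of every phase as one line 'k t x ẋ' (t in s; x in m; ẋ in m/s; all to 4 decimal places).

phase 1: p=-0.2792, T=0.366, ωT=1.498770, cosh=2.349792, sinh=2.126388; start (x,ẋ)=(-0.114000, 0.125300) → end (x,ẋ)=(0.174050, 1.732917)
phase 2: p=0.1631, T=0.286, ωT=1.171170, cosh=1.767884, sinh=1.457880; start (x,ẋ)=(0.174050, 1.732917) → end (x,ẋ)=(0.799402, 3.128966)

1 0.3660 0.1740 1.7329
2 0.6520 0.7994 3.1290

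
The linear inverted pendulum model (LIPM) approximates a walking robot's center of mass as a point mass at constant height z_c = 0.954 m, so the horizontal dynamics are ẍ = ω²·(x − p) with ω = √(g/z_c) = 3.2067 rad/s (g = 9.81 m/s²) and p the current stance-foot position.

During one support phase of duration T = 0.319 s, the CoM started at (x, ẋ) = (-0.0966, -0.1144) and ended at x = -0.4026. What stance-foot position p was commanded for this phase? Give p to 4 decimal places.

ωT = 3.2067·0.319 = 1.022937; cosh(ωT) = 1.570445, sinh(ωT) = 1.210908
x(T) = p + (x₀−p)·cosh(ωT) + (ẋ₀/ω)·sinh(ωT) ⇒ p·(1 − cosh) = x(T) − x₀·cosh − (ẋ₀/ω)·sinh
numerator   = -0.4026 − (-0.0966)·1.570445 − (-0.1144/3.2067)·1.210908 = -0.207696
denominator = 1 − 1.570445 = -0.570445
p = -0.207696 / -0.570445 = 0.3641

p = 0.3641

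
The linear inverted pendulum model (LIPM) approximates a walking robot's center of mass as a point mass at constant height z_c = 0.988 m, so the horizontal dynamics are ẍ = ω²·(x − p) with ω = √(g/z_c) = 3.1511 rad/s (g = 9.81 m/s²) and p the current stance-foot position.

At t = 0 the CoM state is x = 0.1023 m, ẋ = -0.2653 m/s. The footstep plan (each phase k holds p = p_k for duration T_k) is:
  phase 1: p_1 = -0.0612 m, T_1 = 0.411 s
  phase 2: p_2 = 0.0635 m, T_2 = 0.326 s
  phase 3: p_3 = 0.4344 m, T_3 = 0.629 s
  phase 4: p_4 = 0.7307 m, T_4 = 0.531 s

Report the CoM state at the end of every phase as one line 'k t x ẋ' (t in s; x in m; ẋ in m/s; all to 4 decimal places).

1 0.4110 0.1175 0.3494
2 0.7370 0.2836 0.7577
3 1.3660 0.7329 1.1103
4 1.8970 1.6425 3.0803

phase 1: p=-0.0612, T=0.411, ωT=1.295102, cosh=1.962619, sinh=1.688749; start (x,ẋ)=(0.102300, -0.265300) → end (x,ẋ)=(0.117508, 0.349369)
phase 2: p=0.0635, T=0.326, ωT=1.027259, cosh=1.575692, sinh=1.217705; start (x,ẋ)=(0.117508, 0.349369) → end (x,ẋ)=(0.283609, 0.757731)
phase 3: p=0.4344, T=0.629, ωT=1.982042, cosh=3.697667, sinh=3.559880; start (x,ẋ)=(0.283609, 0.757731) → end (x,ẋ)=(0.732854, 1.110335)
phase 4: p=0.7307, T=0.531, ωT=1.673234, cosh=2.758507, sinh=2.570868; start (x,ẋ)=(0.732854, 1.110335) → end (x,ẋ)=(1.642524, 3.080318)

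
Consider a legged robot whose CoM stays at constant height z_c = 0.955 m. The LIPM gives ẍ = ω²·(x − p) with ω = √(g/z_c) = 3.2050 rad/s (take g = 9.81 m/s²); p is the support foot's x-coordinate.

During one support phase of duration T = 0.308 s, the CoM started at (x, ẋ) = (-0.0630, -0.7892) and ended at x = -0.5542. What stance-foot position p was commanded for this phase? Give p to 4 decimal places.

ωT = 3.2050·0.308 = 0.987140; cosh(ωT) = 1.528095, sinh(ωT) = 1.155454
x(T) = p + (x₀−p)·cosh(ωT) + (ẋ₀/ω)·sinh(ωT) ⇒ p·(1 − cosh) = x(T) − x₀·cosh − (ẋ₀/ω)·sinh
numerator   = -0.5542 − (-0.0630)·1.528095 − (-0.7892/3.2050)·1.155454 = -0.173411
denominator = 1 − 1.528095 = -0.528095
p = -0.173411 / -0.528095 = 0.3284

p = 0.3284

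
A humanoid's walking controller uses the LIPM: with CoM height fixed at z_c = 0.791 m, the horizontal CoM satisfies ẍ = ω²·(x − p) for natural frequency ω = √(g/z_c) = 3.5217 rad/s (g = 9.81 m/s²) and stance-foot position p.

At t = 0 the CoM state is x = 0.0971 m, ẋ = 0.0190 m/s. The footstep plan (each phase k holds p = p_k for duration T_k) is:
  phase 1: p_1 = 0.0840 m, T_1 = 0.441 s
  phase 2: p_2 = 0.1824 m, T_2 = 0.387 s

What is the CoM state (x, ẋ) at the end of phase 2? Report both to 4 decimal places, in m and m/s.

phase 1: p=0.0840, T=0.441, ωT=1.553070, cosh=2.468776, sinh=2.257179; start (x,ẋ)=(0.097100, 0.019000) → end (x,ẋ)=(0.128519, 0.151040)
phase 2: p=0.1824, T=0.387, ωT=1.362898, cosh=2.081709, sinh=1.825791; start (x,ẋ)=(0.128519, 0.151040) → end (x,ẋ)=(0.148540, -0.032029)

x = 0.1485, ẋ = -0.0320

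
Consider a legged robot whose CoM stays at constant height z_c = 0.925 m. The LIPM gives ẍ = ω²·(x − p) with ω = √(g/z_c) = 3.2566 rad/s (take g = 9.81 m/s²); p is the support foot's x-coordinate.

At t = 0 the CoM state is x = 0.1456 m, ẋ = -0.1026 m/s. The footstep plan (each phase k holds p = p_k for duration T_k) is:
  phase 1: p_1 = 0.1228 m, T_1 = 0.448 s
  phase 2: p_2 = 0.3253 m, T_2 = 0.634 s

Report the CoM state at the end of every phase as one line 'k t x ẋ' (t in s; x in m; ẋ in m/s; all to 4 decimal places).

phase 1: p=0.1228, T=0.448, ωT=1.458957, cosh=2.266974, sinh=2.034496; start (x,ẋ)=(0.145600, -0.102600) → end (x,ẋ)=(0.110390, -0.081529)
phase 2: p=0.3253, T=0.634, ωT=2.064684, cosh=4.004834, sinh=3.877976; start (x,ẋ)=(0.110390, -0.081529) → end (x,ẋ)=(-0.632465, -3.040617)

1 0.4480 0.1104 -0.0815
2 1.0820 -0.6325 -3.0406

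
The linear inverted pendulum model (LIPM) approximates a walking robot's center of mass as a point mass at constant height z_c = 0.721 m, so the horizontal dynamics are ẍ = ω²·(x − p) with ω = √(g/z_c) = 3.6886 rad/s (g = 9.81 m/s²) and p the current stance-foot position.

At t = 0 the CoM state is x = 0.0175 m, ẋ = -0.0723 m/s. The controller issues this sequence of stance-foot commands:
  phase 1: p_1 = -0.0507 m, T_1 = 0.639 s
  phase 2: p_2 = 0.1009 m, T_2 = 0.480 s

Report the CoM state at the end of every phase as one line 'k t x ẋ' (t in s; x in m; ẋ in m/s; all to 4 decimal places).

1 0.6390 0.2100 0.9311
2 1.1190 1.1506 3.9621

phase 1: p=-0.0507, T=0.639, ωT=2.357015, cosh=5.327046, sinh=5.232343; start (x,ẋ)=(0.017500, -0.072300) → end (x,ẋ)=(0.210046, 0.931116)
phase 2: p=0.1009, T=0.480, ωT=1.770528, cosh=3.022099, sinh=2.851855; start (x,ẋ)=(0.210046, 0.931116) → end (x,ẋ)=(1.150645, 3.962067)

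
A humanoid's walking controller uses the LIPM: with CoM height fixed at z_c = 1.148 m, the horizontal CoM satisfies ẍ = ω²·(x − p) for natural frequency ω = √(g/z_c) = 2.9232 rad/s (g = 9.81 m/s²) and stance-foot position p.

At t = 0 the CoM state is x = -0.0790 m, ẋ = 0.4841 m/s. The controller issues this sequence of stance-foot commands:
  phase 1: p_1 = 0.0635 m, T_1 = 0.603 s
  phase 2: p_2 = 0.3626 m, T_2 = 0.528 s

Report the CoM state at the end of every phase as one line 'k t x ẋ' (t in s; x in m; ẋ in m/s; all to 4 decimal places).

1 0.6030 0.1044 0.2741
2 1.1310 -0.0598 -1.0150

phase 1: p=0.0635, T=0.603, ωT=1.762690, cosh=2.999837, sinh=2.828254; start (x,ẋ)=(-0.079000, 0.484100) → end (x,ẋ)=(0.104400, 0.274095)
phase 2: p=0.3626, T=0.528, ωT=1.543450, cosh=2.447176, sinh=2.233533; start (x,ẋ)=(0.104400, 0.274095) → end (x,ẋ)=(-0.059834, -1.015048)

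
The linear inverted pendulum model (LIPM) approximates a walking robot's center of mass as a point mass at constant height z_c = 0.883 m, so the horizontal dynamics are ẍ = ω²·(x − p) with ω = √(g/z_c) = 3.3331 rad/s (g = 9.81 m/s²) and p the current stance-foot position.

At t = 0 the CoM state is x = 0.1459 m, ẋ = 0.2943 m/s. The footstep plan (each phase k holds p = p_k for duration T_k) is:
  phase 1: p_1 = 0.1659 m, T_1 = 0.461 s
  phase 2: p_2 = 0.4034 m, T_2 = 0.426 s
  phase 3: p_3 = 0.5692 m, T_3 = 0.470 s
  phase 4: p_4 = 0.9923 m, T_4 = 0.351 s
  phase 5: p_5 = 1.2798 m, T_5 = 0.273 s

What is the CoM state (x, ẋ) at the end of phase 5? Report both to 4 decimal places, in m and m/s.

phase 1: p=0.1659, T=0.461, ωT=1.536559, cosh=2.431844, sinh=2.216724; start (x,ẋ)=(0.145900, 0.294300) → end (x,ẋ)=(0.312991, 0.567920)
phase 2: p=0.4034, T=0.426, ωT=1.419901, cosh=2.189224, sinh=1.947486; start (x,ẋ)=(0.312991, 0.567920) → end (x,ẋ)=(0.537304, 0.656447)
phase 3: p=0.5692, T=0.470, ωT=1.566557, cosh=2.499445, sinh=2.290682; start (x,ẋ)=(0.537304, 0.656447) → end (x,ẋ)=(0.940622, 1.397222)
phase 4: p=0.9923, T=0.351, ωT=1.169918, cosh=1.766061, sinh=1.455668; start (x,ẋ)=(0.940622, 1.397222) → end (x,ẋ)=(1.511244, 2.216843)
phase 5: p=1.2798, T=0.273, ωT=0.909936, cosh=1.443357, sinh=1.040807; start (x,ẋ)=(1.511244, 2.216843) → end (x,ẋ)=(2.306096, 4.002600)

x = 2.3061, ẋ = 4.0026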